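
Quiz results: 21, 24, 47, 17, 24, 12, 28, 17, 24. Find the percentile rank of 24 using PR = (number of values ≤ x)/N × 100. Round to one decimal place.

N = 9.
Strictly below 24: 4. Equal to 24: 3.
PR = 7/9 × 100 = 77.8

77.8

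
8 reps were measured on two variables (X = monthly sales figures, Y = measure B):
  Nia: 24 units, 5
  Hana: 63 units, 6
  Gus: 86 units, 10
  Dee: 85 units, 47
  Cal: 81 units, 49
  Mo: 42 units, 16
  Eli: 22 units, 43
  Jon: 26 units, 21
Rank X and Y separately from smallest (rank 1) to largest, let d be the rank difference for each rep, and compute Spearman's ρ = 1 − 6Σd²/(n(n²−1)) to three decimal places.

Ranks of variable 1: 2, 5, 8, 7, 6, 4, 1, 3
Ranks of variable 2: 1, 2, 3, 7, 8, 4, 6, 5
d = r₁ − r₂: 1, 3, 5, 0, -2, 0, -5, -2
d²: 1, 9, 25, 0, 4, 0, 25, 4; Σd² = 68
ρ = 1 − 6·68/(8·63) = 1 − 408/504 = 0.190

0.190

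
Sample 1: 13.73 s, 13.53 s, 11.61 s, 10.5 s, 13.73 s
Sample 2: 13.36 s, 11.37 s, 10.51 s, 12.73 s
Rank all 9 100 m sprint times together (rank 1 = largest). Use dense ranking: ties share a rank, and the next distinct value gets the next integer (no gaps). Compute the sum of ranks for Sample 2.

20

Sorted (descending): 13.73, 13.73, 13.53, 13.36, 12.73, 11.61, 11.37, 10.51, 10.5
The 2 values of 13.73 share dense rank 1.
Remaining distinct values take the next consecutive integers.
Sample 2 values → pooled ranks: 13.36→3, 11.37→6, 10.51→7, 12.73→4
Rank sum = 3 + 6 + 7 + 4 = 20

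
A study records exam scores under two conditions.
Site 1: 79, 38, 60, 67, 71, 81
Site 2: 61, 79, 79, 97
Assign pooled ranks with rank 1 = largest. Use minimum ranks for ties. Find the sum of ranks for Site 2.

Sorted (descending): 97, 81, 79, 79, 79, 71, 67, 61, 60, 38
The 3 values of 79 occupy positions 3–5 → each gets rank 3.
Site 2 values → pooled ranks: 61→8, 79→3, 79→3, 97→1
Rank sum = 8 + 3 + 3 + 1 = 15

15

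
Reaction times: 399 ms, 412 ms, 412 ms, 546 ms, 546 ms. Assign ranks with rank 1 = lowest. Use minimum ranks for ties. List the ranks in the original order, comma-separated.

Sorted (ascending): 399, 412, 412, 546, 546
The 2 values of 412 occupy positions 2–3 → each gets rank 2.
The 2 values of 546 occupy positions 4–5 → each gets rank 4.

1, 2, 2, 4, 4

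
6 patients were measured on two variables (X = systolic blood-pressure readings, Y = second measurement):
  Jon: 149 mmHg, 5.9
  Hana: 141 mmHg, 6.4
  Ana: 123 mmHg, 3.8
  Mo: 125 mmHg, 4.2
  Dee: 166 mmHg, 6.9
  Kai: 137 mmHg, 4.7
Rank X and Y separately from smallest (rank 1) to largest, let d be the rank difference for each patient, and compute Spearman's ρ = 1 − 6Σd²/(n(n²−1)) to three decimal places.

0.943

Ranks of variable 1: 5, 4, 1, 2, 6, 3
Ranks of variable 2: 4, 5, 1, 2, 6, 3
d = r₁ − r₂: 1, -1, 0, 0, 0, 0
d²: 1, 1, 0, 0, 0, 0; Σd² = 2
ρ = 1 − 6·2/(6·35) = 1 − 12/210 = 0.943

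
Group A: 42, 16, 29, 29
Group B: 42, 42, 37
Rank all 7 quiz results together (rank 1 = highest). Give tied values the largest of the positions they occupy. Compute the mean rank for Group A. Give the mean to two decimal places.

Sorted (descending): 42, 42, 42, 37, 29, 29, 16
The 3 values of 42 occupy positions 1–3 → each gets rank 3.
The 2 values of 29 occupy positions 5–6 → each gets rank 6.
Group A values → pooled ranks: 42→3, 16→7, 29→6, 29→6
Mean rank = (3 + 7 + 6 + 6) / 4 = 5.50

5.50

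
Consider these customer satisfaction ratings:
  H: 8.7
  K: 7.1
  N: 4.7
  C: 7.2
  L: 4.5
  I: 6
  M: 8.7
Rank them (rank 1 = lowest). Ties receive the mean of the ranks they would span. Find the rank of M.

Sorted (ascending): 4.5, 4.7, 6, 7.1, 7.2, 8.7, 8.7
The 2 values of 8.7 occupy positions 6–7 → average rank (6+7)/2 = 6.5.
M has value 8.7 → rank 6.5.

6.5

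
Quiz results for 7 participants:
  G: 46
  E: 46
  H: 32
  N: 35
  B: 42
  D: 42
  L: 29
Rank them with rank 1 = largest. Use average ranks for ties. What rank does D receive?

3.5

Sorted (descending): 46, 46, 42, 42, 35, 32, 29
The 2 values of 46 occupy positions 1–2 → average rank (1+2)/2 = 1.5.
The 2 values of 42 occupy positions 3–4 → average rank (3+4)/2 = 3.5.
D has value 42 → rank 3.5.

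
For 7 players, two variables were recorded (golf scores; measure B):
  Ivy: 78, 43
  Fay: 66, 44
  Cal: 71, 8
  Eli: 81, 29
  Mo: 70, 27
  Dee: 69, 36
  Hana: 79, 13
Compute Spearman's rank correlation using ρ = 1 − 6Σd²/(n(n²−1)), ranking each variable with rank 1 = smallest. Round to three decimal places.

Ranks of variable 1: 5, 1, 4, 7, 3, 2, 6
Ranks of variable 2: 6, 7, 1, 4, 3, 5, 2
d = r₁ − r₂: -1, -6, 3, 3, 0, -3, 4
d²: 1, 36, 9, 9, 0, 9, 16; Σd² = 80
ρ = 1 − 6·80/(7·48) = 1 − 480/336 = -0.429

-0.429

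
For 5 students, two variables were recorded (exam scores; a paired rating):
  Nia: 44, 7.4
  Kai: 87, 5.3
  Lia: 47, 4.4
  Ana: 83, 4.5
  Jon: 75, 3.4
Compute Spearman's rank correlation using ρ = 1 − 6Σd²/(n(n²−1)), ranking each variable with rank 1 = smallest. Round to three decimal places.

Ranks of variable 1: 1, 5, 2, 4, 3
Ranks of variable 2: 5, 4, 2, 3, 1
d = r₁ − r₂: -4, 1, 0, 1, 2
d²: 16, 1, 0, 1, 4; Σd² = 22
ρ = 1 − 6·22/(5·24) = 1 − 132/120 = -0.100

-0.100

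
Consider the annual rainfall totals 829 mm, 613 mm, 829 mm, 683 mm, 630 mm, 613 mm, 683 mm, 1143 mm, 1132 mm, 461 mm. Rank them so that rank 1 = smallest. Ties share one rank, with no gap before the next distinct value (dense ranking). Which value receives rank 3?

Sorted (ascending): 461, 613, 613, 630, 683, 683, 829, 829, 1132, 1143
The 2 values of 613 share dense rank 2.
The 2 values of 683 share dense rank 4.
The 2 values of 829 share dense rank 5.
Remaining distinct values take the next consecutive integers.
Rank 3 → value 630.

630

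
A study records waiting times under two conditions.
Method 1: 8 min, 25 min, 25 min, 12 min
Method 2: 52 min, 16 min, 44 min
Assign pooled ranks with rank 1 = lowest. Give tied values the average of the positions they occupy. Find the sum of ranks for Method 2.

16

Sorted (ascending): 8, 12, 16, 25, 25, 44, 52
The 2 values of 25 occupy positions 4–5 → average rank (4+5)/2 = 4.5.
Method 2 values → pooled ranks: 52→7, 16→3, 44→6
Rank sum = 7 + 3 + 6 = 16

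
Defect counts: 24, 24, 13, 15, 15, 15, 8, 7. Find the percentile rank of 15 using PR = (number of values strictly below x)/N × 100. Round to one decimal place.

N = 8.
Strictly below 15: 3. Equal to 15: 3.
PR = 3/8 × 100 = 37.5

37.5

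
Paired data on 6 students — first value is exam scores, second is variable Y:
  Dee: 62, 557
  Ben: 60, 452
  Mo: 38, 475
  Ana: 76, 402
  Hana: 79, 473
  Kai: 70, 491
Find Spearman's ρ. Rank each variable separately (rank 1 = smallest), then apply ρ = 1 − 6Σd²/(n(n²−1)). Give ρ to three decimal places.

Ranks of variable 1: 3, 2, 1, 5, 6, 4
Ranks of variable 2: 6, 2, 4, 1, 3, 5
d = r₁ − r₂: -3, 0, -3, 4, 3, -1
d²: 9, 0, 9, 16, 9, 1; Σd² = 44
ρ = 1 − 6·44/(6·35) = 1 − 264/210 = -0.257

-0.257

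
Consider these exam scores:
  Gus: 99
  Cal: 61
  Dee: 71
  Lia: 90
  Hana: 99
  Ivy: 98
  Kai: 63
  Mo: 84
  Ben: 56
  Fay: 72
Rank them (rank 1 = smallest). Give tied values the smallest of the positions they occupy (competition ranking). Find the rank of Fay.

5

Sorted (ascending): 56, 61, 63, 71, 72, 84, 90, 98, 99, 99
The 2 values of 99 occupy positions 9–10 → each gets rank 9.
Fay has value 72 → rank 5.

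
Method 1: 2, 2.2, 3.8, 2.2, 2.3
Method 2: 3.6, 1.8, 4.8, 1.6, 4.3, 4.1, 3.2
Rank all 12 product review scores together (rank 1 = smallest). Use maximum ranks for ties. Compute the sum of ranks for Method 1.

28

Sorted (ascending): 1.6, 1.8, 2, 2.2, 2.2, 2.3, 3.2, 3.6, 3.8, 4.1, 4.3, 4.8
The 2 values of 2.2 occupy positions 4–5 → each gets rank 5.
Method 1 values → pooled ranks: 2→3, 2.2→5, 3.8→9, 2.2→5, 2.3→6
Rank sum = 3 + 5 + 9 + 5 + 6 = 28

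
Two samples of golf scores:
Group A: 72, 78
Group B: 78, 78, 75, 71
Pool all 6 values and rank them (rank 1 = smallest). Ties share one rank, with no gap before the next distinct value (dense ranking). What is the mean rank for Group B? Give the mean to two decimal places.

3.00

Sorted (ascending): 71, 72, 75, 78, 78, 78
The 3 values of 78 share dense rank 4.
Remaining distinct values take the next consecutive integers.
Group B values → pooled ranks: 78→4, 78→4, 75→3, 71→1
Mean rank = (4 + 4 + 3 + 1) / 4 = 3.00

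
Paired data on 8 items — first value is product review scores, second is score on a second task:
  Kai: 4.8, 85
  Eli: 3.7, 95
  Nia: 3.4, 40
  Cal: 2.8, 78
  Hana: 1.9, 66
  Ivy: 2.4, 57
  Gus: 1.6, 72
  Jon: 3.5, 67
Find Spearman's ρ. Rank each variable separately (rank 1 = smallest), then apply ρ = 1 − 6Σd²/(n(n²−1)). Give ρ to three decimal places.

Ranks of variable 1: 8, 7, 5, 4, 2, 3, 1, 6
Ranks of variable 2: 7, 8, 1, 6, 3, 2, 5, 4
d = r₁ − r₂: 1, -1, 4, -2, -1, 1, -4, 2
d²: 1, 1, 16, 4, 1, 1, 16, 4; Σd² = 44
ρ = 1 − 6·44/(8·63) = 1 − 264/504 = 0.476

0.476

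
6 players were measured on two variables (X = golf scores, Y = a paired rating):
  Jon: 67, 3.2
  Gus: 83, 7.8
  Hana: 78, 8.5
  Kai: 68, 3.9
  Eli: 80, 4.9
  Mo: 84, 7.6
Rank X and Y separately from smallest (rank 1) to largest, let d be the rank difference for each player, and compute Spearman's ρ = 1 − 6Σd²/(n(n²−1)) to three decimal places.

0.600

Ranks of variable 1: 1, 5, 3, 2, 4, 6
Ranks of variable 2: 1, 5, 6, 2, 3, 4
d = r₁ − r₂: 0, 0, -3, 0, 1, 2
d²: 0, 0, 9, 0, 1, 4; Σd² = 14
ρ = 1 − 6·14/(6·35) = 1 − 84/210 = 0.600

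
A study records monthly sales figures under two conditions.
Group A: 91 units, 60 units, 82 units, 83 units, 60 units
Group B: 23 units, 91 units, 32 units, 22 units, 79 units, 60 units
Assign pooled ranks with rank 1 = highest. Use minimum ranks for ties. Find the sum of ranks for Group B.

Sorted (descending): 91, 91, 83, 82, 79, 60, 60, 60, 32, 23, 22
The 2 values of 91 occupy positions 1–2 → each gets rank 1.
The 3 values of 60 occupy positions 6–8 → each gets rank 6.
Group B values → pooled ranks: 23→10, 91→1, 32→9, 22→11, 79→5, 60→6
Rank sum = 10 + 1 + 9 + 11 + 5 + 6 = 42

42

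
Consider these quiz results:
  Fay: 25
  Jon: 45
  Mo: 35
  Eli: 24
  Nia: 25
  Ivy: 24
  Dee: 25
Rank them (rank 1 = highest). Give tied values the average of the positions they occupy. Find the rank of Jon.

Sorted (descending): 45, 35, 25, 25, 25, 24, 24
The 3 values of 25 occupy positions 3–5 → average rank 4.
The 2 values of 24 occupy positions 6–7 → average rank (6+7)/2 = 6.5.
Jon has value 45 → rank 1.

1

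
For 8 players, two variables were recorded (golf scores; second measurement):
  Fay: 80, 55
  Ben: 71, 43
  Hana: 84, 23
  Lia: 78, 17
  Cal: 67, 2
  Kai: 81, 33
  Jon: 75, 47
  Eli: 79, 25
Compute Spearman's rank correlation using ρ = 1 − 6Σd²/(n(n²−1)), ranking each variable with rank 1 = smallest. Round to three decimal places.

0.167

Ranks of variable 1: 6, 2, 8, 4, 1, 7, 3, 5
Ranks of variable 2: 8, 6, 3, 2, 1, 5, 7, 4
d = r₁ − r₂: -2, -4, 5, 2, 0, 2, -4, 1
d²: 4, 16, 25, 4, 0, 4, 16, 1; Σd² = 70
ρ = 1 − 6·70/(8·63) = 1 − 420/504 = 0.167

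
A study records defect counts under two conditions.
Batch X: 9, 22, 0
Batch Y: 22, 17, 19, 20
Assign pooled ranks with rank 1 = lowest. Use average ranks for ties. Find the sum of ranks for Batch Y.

Sorted (ascending): 0, 9, 17, 19, 20, 22, 22
The 2 values of 22 occupy positions 6–7 → average rank (6+7)/2 = 6.5.
Batch Y values → pooled ranks: 22→6.5, 17→3, 19→4, 20→5
Rank sum = 6.5 + 3 + 4 + 5 = 18.5

18.5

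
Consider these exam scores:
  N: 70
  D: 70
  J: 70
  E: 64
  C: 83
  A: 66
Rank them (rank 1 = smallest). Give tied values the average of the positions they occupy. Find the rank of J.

4

Sorted (ascending): 64, 66, 70, 70, 70, 83
The 3 values of 70 occupy positions 3–5 → average rank 4.
J has value 70 → rank 4.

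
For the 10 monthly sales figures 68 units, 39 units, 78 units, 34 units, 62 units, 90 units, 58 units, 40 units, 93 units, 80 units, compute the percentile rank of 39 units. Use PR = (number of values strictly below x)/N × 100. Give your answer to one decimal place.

10.0

N = 10.
Strictly below 39: 1. Equal to 39: 1.
PR = 1/10 × 100 = 10.0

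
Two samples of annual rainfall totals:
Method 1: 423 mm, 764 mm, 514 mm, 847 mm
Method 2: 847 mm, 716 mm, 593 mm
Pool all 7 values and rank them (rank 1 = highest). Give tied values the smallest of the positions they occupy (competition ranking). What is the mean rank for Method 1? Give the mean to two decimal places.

Sorted (descending): 847, 847, 764, 716, 593, 514, 423
The 2 values of 847 occupy positions 1–2 → each gets rank 1.
Method 1 values → pooled ranks: 423→7, 764→3, 514→6, 847→1
Mean rank = (7 + 3 + 6 + 1) / 4 = 4.25

4.25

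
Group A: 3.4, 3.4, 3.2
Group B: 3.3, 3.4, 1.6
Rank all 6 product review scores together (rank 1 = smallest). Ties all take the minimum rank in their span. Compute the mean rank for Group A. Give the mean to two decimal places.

Sorted (ascending): 1.6, 3.2, 3.3, 3.4, 3.4, 3.4
The 3 values of 3.4 occupy positions 4–6 → each gets rank 4.
Group A values → pooled ranks: 3.4→4, 3.4→4, 3.2→2
Mean rank = (4 + 4 + 2) / 3 = 3.33

3.33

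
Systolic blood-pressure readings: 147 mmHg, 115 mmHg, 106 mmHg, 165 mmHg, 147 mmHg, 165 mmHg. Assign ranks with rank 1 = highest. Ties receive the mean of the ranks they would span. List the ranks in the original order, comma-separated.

3.5, 5, 6, 1.5, 3.5, 1.5

Sorted (descending): 165, 165, 147, 147, 115, 106
The 2 values of 165 occupy positions 1–2 → average rank (1+2)/2 = 1.5.
The 2 values of 147 occupy positions 3–4 → average rank (3+4)/2 = 3.5.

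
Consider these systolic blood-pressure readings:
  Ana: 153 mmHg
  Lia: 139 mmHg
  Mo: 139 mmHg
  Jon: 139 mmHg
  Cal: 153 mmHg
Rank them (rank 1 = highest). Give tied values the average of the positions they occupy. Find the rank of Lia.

4

Sorted (descending): 153, 153, 139, 139, 139
The 2 values of 153 occupy positions 1–2 → average rank (1+2)/2 = 1.5.
The 3 values of 139 occupy positions 3–5 → average rank 4.
Lia has value 139 mmHg → rank 4.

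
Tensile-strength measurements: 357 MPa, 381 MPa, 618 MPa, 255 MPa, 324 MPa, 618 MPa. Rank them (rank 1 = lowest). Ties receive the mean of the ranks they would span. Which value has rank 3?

Sorted (ascending): 255, 324, 357, 381, 618, 618
The 2 values of 618 occupy positions 5–6 → average rank (5+6)/2 = 5.5.
Rank 3 → value 357.

357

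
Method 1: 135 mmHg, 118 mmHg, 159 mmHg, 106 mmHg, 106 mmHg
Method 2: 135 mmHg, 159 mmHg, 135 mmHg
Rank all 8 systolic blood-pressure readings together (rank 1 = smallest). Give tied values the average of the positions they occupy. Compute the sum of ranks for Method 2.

17.5

Sorted (ascending): 106, 106, 118, 135, 135, 135, 159, 159
The 2 values of 106 occupy positions 1–2 → average rank (1+2)/2 = 1.5.
The 3 values of 135 occupy positions 4–6 → average rank 5.
The 2 values of 159 occupy positions 7–8 → average rank (7+8)/2 = 7.5.
Method 2 values → pooled ranks: 135→5, 159→7.5, 135→5
Rank sum = 5 + 7.5 + 5 = 17.5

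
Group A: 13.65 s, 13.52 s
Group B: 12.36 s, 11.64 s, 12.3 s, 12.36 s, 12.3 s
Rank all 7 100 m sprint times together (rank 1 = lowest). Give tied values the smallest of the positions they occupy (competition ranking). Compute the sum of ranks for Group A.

13

Sorted (ascending): 11.64, 12.3, 12.3, 12.36, 12.36, 13.52, 13.65
The 2 values of 12.3 occupy positions 2–3 → each gets rank 2.
The 2 values of 12.36 occupy positions 4–5 → each gets rank 4.
Group A values → pooled ranks: 13.65→7, 13.52→6
Rank sum = 7 + 6 = 13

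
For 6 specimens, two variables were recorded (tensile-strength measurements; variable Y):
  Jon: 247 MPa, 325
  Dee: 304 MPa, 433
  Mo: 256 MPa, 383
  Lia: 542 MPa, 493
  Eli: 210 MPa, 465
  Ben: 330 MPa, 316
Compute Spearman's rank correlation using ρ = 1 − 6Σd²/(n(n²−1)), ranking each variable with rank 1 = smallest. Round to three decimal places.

Ranks of variable 1: 2, 4, 3, 6, 1, 5
Ranks of variable 2: 2, 4, 3, 6, 5, 1
d = r₁ − r₂: 0, 0, 0, 0, -4, 4
d²: 0, 0, 0, 0, 16, 16; Σd² = 32
ρ = 1 − 6·32/(6·35) = 1 − 192/210 = 0.086

0.086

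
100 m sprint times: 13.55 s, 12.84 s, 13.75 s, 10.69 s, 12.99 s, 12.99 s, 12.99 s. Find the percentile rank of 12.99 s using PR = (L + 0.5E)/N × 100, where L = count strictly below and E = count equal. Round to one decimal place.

N = 7.
Strictly below 12.99: 2. Equal to 12.99: 3.
PR = (2 + 0.5·3)/7 × 100 = 50.0

50.0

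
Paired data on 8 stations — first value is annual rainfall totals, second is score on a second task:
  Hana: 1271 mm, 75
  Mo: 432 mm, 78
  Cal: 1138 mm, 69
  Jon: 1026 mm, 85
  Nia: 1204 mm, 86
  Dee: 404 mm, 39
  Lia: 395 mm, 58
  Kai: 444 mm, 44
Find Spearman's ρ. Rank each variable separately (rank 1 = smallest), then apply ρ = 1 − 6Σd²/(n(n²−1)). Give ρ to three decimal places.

Ranks of variable 1: 8, 3, 6, 5, 7, 2, 1, 4
Ranks of variable 2: 5, 6, 4, 7, 8, 1, 3, 2
d = r₁ − r₂: 3, -3, 2, -2, -1, 1, -2, 2
d²: 9, 9, 4, 4, 1, 1, 4, 4; Σd² = 36
ρ = 1 − 6·36/(8·63) = 1 − 216/504 = 0.571

0.571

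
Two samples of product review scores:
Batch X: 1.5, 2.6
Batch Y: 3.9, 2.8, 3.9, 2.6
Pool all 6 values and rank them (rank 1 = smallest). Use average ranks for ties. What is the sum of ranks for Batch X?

Sorted (ascending): 1.5, 2.6, 2.6, 2.8, 3.9, 3.9
The 2 values of 2.6 occupy positions 2–3 → average rank (2+3)/2 = 2.5.
The 2 values of 3.9 occupy positions 5–6 → average rank (5+6)/2 = 5.5.
Batch X values → pooled ranks: 1.5→1, 2.6→2.5
Rank sum = 1 + 2.5 = 3.5

3.5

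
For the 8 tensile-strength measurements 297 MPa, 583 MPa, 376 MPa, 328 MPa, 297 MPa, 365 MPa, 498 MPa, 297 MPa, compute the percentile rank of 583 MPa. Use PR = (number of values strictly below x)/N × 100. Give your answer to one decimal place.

N = 8.
Strictly below 583: 7. Equal to 583: 1.
PR = 7/8 × 100 = 87.5

87.5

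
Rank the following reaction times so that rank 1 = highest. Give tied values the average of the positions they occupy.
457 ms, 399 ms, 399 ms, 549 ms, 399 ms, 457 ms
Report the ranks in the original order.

Sorted (descending): 549, 457, 457, 399, 399, 399
The 2 values of 457 occupy positions 2–3 → average rank (2+3)/2 = 2.5.
The 3 values of 399 occupy positions 4–6 → average rank 5.

2.5, 5, 5, 1, 5, 2.5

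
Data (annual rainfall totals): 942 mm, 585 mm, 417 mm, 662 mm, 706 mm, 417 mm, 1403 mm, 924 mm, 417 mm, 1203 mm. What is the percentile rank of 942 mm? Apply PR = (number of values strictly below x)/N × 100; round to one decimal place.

N = 10.
Strictly below 942: 7. Equal to 942: 1.
PR = 7/10 × 100 = 70.0

70.0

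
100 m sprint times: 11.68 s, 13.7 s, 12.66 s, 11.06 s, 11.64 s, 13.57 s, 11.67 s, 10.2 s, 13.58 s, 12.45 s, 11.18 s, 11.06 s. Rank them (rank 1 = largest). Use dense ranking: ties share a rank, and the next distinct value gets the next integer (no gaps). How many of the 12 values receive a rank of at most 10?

11

Sorted (descending): 13.7, 13.58, 13.57, 12.66, 12.45, 11.68, 11.67, 11.64, 11.18, 11.06, 11.06, 10.2
The 2 values of 11.06 share dense rank 10.
Remaining distinct values take the next consecutive integers.
Ranks ≤ 10: {1, 2, 3, 4, 5, 6, 7, 8, 9, 10, 10} → 11 values.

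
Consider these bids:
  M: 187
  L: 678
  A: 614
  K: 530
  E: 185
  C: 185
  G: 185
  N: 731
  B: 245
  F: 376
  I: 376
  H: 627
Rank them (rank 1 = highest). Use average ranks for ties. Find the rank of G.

Sorted (descending): 731, 678, 627, 614, 530, 376, 376, 245, 187, 185, 185, 185
The 2 values of 376 occupy positions 6–7 → average rank (6+7)/2 = 6.5.
The 3 values of 185 occupy positions 10–12 → average rank 11.
G has value 185 → rank 11.

11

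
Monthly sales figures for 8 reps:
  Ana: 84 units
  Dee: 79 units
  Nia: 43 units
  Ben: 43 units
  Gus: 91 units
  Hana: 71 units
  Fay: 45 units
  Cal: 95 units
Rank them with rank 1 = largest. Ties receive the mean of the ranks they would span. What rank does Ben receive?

7.5

Sorted (descending): 95, 91, 84, 79, 71, 45, 43, 43
The 2 values of 43 occupy positions 7–8 → average rank (7+8)/2 = 7.5.
Ben has value 43 units → rank 7.5.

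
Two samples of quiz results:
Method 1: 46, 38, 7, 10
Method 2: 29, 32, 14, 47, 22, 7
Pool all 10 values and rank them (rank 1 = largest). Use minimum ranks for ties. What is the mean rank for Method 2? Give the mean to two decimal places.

5.33

Sorted (descending): 47, 46, 38, 32, 29, 22, 14, 10, 7, 7
The 2 values of 7 occupy positions 9–10 → each gets rank 9.
Method 2 values → pooled ranks: 29→5, 32→4, 14→7, 47→1, 22→6, 7→9
Mean rank = (5 + 4 + 7 + 1 + 6 + 9) / 6 = 5.33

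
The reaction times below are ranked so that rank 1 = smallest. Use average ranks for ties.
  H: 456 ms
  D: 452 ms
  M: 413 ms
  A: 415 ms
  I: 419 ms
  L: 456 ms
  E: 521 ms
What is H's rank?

Sorted (ascending): 413, 415, 419, 452, 456, 456, 521
The 2 values of 456 occupy positions 5–6 → average rank (5+6)/2 = 5.5.
H has value 456 ms → rank 5.5.

5.5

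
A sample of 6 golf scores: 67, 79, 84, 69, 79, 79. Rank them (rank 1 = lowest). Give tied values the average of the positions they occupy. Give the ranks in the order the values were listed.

1, 4, 6, 2, 4, 4

Sorted (ascending): 67, 69, 79, 79, 79, 84
The 3 values of 79 occupy positions 3–5 → average rank 4.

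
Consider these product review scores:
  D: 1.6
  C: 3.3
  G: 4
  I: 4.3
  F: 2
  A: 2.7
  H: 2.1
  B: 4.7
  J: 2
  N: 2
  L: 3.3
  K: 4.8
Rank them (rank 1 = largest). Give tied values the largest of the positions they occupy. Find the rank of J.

Sorted (descending): 4.8, 4.7, 4.3, 4, 3.3, 3.3, 2.7, 2.1, 2, 2, 2, 1.6
The 2 values of 3.3 occupy positions 5–6 → each gets rank 6.
The 3 values of 2 occupy positions 9–11 → each gets rank 11.
J has value 2 → rank 11.

11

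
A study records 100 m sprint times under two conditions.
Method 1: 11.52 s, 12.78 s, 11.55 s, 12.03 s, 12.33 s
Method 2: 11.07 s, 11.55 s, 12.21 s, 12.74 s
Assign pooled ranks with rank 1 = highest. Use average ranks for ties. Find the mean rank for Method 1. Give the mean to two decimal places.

4.70

Sorted (descending): 12.78, 12.74, 12.33, 12.21, 12.03, 11.55, 11.55, 11.52, 11.07
The 2 values of 11.55 occupy positions 6–7 → average rank (6+7)/2 = 6.5.
Method 1 values → pooled ranks: 11.52→8, 12.78→1, 11.55→6.5, 12.03→5, 12.33→3
Mean rank = (8 + 1 + 6.5 + 5 + 3) / 5 = 4.70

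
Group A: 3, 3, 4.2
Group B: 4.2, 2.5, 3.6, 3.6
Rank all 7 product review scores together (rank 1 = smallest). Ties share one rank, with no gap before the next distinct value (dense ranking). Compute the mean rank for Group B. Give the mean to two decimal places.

Sorted (ascending): 2.5, 3, 3, 3.6, 3.6, 4.2, 4.2
The 2 values of 3 share dense rank 2.
The 2 values of 3.6 share dense rank 3.
The 2 values of 4.2 share dense rank 4.
Remaining distinct values take the next consecutive integers.
Group B values → pooled ranks: 4.2→4, 2.5→1, 3.6→3, 3.6→3
Mean rank = (4 + 1 + 3 + 3) / 4 = 2.75

2.75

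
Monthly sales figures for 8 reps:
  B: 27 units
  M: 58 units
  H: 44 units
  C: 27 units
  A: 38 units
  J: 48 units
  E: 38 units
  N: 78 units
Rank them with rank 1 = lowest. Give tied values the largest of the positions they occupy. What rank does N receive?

Sorted (ascending): 27, 27, 38, 38, 44, 48, 58, 78
The 2 values of 27 occupy positions 1–2 → each gets rank 2.
The 2 values of 38 occupy positions 3–4 → each gets rank 4.
N has value 78 units → rank 8.

8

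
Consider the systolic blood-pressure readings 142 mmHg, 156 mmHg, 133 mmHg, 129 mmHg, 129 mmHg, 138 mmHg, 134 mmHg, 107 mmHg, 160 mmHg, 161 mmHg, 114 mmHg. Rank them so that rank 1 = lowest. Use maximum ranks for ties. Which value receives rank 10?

Sorted (ascending): 107, 114, 129, 129, 133, 134, 138, 142, 156, 160, 161
The 2 values of 129 occupy positions 3–4 → each gets rank 4.
Rank 10 → value 160.

160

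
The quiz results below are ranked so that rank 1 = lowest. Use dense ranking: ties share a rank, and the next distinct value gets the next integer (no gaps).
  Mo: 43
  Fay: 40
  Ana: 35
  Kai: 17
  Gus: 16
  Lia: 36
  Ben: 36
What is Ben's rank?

Sorted (ascending): 16, 17, 35, 36, 36, 40, 43
The 2 values of 36 share dense rank 4.
Remaining distinct values take the next consecutive integers.
Ben has value 36 → rank 4.

4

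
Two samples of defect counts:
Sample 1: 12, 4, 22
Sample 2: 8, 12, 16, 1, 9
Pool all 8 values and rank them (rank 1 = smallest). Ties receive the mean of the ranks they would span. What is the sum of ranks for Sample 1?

15.5

Sorted (ascending): 1, 4, 8, 9, 12, 12, 16, 22
The 2 values of 12 occupy positions 5–6 → average rank (5+6)/2 = 5.5.
Sample 1 values → pooled ranks: 12→5.5, 4→2, 22→8
Rank sum = 5.5 + 2 + 8 = 15.5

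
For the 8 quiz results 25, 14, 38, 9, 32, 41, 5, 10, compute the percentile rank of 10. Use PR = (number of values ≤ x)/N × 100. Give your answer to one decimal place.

37.5

N = 8.
Strictly below 10: 2. Equal to 10: 1.
PR = 3/8 × 100 = 37.5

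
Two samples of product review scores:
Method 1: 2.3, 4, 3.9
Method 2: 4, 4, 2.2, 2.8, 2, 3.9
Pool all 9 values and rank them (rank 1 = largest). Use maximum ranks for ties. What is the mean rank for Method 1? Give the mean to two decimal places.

5.00

Sorted (descending): 4, 4, 4, 3.9, 3.9, 2.8, 2.3, 2.2, 2
The 3 values of 4 occupy positions 1–3 → each gets rank 3.
The 2 values of 3.9 occupy positions 4–5 → each gets rank 5.
Method 1 values → pooled ranks: 2.3→7, 4→3, 3.9→5
Mean rank = (7 + 3 + 5) / 3 = 5.00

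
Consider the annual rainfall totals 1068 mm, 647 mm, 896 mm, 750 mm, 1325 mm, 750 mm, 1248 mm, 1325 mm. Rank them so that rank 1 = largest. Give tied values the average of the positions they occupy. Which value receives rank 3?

1248

Sorted (descending): 1325, 1325, 1248, 1068, 896, 750, 750, 647
The 2 values of 1325 occupy positions 1–2 → average rank (1+2)/2 = 1.5.
The 2 values of 750 occupy positions 6–7 → average rank (6+7)/2 = 6.5.
Rank 3 → value 1248.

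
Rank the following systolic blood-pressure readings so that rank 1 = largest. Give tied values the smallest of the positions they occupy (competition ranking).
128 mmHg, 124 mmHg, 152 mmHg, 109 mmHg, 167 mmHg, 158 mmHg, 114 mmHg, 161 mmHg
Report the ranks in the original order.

Sorted (descending): 167, 161, 158, 152, 128, 124, 114, 109
No ties — each value takes its position as its rank.

5, 6, 4, 8, 1, 3, 7, 2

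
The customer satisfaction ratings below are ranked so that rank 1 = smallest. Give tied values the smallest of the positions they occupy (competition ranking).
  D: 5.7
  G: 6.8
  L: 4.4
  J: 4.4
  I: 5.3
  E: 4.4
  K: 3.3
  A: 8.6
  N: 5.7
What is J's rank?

Sorted (ascending): 3.3, 4.4, 4.4, 4.4, 5.3, 5.7, 5.7, 6.8, 8.6
The 3 values of 4.4 occupy positions 2–4 → each gets rank 2.
The 2 values of 5.7 occupy positions 6–7 → each gets rank 6.
J has value 4.4 → rank 2.

2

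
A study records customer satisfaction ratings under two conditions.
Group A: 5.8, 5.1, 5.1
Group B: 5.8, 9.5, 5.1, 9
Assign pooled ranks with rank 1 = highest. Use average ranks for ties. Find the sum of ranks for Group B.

Sorted (descending): 9.5, 9, 5.8, 5.8, 5.1, 5.1, 5.1
The 2 values of 5.8 occupy positions 3–4 → average rank (3+4)/2 = 3.5.
The 3 values of 5.1 occupy positions 5–7 → average rank 6.
Group B values → pooled ranks: 5.8→3.5, 9.5→1, 5.1→6, 9→2
Rank sum = 3.5 + 1 + 6 + 2 = 12.5

12.5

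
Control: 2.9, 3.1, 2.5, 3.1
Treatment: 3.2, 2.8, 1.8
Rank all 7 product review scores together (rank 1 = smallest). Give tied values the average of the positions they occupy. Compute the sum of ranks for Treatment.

Sorted (ascending): 1.8, 2.5, 2.8, 2.9, 3.1, 3.1, 3.2
The 2 values of 3.1 occupy positions 5–6 → average rank (5+6)/2 = 5.5.
Treatment values → pooled ranks: 3.2→7, 2.8→3, 1.8→1
Rank sum = 7 + 3 + 1 = 11

11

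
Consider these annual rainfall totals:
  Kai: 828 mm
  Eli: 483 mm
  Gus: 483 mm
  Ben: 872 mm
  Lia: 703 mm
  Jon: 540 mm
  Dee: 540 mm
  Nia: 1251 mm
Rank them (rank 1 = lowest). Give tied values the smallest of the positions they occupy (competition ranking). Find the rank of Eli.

1

Sorted (ascending): 483, 483, 540, 540, 703, 828, 872, 1251
The 2 values of 483 occupy positions 1–2 → each gets rank 1.
The 2 values of 540 occupy positions 3–4 → each gets rank 3.
Eli has value 483 mm → rank 1.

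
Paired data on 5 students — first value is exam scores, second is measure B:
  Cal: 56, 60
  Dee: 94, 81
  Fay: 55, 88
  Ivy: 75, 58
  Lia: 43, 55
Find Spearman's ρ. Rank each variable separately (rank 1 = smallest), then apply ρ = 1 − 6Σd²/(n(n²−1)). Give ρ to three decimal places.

Ranks of variable 1: 3, 5, 2, 4, 1
Ranks of variable 2: 3, 4, 5, 2, 1
d = r₁ − r₂: 0, 1, -3, 2, 0
d²: 0, 1, 9, 4, 0; Σd² = 14
ρ = 1 − 6·14/(5·24) = 1 − 84/120 = 0.300

0.300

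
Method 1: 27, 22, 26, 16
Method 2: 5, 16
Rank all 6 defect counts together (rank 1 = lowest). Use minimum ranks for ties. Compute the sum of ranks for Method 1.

17

Sorted (ascending): 5, 16, 16, 22, 26, 27
The 2 values of 16 occupy positions 2–3 → each gets rank 2.
Method 1 values → pooled ranks: 27→6, 22→4, 26→5, 16→2
Rank sum = 6 + 4 + 5 + 2 = 17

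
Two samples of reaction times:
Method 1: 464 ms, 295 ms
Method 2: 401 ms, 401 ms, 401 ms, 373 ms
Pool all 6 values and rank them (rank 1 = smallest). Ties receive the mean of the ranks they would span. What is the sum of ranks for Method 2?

Sorted (ascending): 295, 373, 401, 401, 401, 464
The 3 values of 401 occupy positions 3–5 → average rank 4.
Method 2 values → pooled ranks: 401→4, 401→4, 401→4, 373→2
Rank sum = 4 + 4 + 4 + 2 = 14

14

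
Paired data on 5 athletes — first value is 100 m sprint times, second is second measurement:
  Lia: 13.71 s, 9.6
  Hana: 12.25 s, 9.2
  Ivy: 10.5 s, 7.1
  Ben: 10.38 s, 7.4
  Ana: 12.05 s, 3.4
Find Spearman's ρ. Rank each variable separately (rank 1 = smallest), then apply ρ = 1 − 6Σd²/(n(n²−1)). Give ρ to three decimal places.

0.600

Ranks of variable 1: 5, 4, 2, 1, 3
Ranks of variable 2: 5, 4, 2, 3, 1
d = r₁ − r₂: 0, 0, 0, -2, 2
d²: 0, 0, 0, 4, 4; Σd² = 8
ρ = 1 − 6·8/(5·24) = 1 − 48/120 = 0.600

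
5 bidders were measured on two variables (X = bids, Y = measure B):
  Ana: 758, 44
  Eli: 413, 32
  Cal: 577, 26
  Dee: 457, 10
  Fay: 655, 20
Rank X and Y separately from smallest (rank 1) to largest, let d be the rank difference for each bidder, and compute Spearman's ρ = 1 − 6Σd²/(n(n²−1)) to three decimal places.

Ranks of variable 1: 5, 1, 3, 2, 4
Ranks of variable 2: 5, 4, 3, 1, 2
d = r₁ − r₂: 0, -3, 0, 1, 2
d²: 0, 9, 0, 1, 4; Σd² = 14
ρ = 1 − 6·14/(5·24) = 1 − 84/120 = 0.300

0.300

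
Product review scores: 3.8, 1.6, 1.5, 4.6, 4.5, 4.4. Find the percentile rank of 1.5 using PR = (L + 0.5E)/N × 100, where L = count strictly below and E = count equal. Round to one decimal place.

N = 6.
Strictly below 1.5: 0. Equal to 1.5: 1.
PR = (0 + 0.5·1)/6 × 100 = 8.3

8.3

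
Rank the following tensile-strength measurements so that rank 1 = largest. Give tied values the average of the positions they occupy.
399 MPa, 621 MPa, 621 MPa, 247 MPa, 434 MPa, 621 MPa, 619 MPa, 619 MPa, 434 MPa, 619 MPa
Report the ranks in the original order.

9, 2, 2, 10, 7.5, 2, 5, 5, 7.5, 5

Sorted (descending): 621, 621, 621, 619, 619, 619, 434, 434, 399, 247
The 3 values of 621 occupy positions 1–3 → average rank 2.
The 3 values of 619 occupy positions 4–6 → average rank 5.
The 2 values of 434 occupy positions 7–8 → average rank (7+8)/2 = 7.5.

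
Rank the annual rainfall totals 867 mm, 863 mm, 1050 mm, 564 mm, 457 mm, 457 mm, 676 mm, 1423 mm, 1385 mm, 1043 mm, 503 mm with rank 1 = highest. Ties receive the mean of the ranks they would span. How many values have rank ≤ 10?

9

Sorted (descending): 1423, 1385, 1050, 1043, 867, 863, 676, 564, 503, 457, 457
The 2 values of 457 occupy positions 10–11 → average rank (10+11)/2 = 10.5.
Ranks ≤ 10: {1, 2, 3, 4, 5, 6, 7, 8, 9} → 9 values.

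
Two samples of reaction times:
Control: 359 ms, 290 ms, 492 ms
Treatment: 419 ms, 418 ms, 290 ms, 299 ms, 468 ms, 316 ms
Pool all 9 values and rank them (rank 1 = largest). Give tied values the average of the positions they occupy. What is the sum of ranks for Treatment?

Sorted (descending): 492, 468, 419, 418, 359, 316, 299, 290, 290
The 2 values of 290 occupy positions 8–9 → average rank (8+9)/2 = 8.5.
Treatment values → pooled ranks: 419→3, 418→4, 290→8.5, 299→7, 468→2, 316→6
Rank sum = 3 + 4 + 8.5 + 7 + 2 + 6 = 30.5

30.5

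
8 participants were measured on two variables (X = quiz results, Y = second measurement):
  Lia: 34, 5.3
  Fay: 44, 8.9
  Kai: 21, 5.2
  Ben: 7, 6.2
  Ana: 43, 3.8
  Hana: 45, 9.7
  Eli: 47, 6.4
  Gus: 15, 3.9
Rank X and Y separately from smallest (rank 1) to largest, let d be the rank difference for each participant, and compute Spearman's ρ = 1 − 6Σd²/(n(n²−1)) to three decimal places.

0.548

Ranks of variable 1: 4, 6, 3, 1, 5, 7, 8, 2
Ranks of variable 2: 4, 7, 3, 5, 1, 8, 6, 2
d = r₁ − r₂: 0, -1, 0, -4, 4, -1, 2, 0
d²: 0, 1, 0, 16, 16, 1, 4, 0; Σd² = 38
ρ = 1 − 6·38/(8·63) = 1 − 228/504 = 0.548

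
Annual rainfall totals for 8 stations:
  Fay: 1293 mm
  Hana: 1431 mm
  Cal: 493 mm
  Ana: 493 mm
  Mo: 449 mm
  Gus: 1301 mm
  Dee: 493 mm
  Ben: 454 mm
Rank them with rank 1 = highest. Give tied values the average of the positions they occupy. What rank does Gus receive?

2

Sorted (descending): 1431, 1301, 1293, 493, 493, 493, 454, 449
The 3 values of 493 occupy positions 4–6 → average rank 5.
Gus has value 1301 mm → rank 2.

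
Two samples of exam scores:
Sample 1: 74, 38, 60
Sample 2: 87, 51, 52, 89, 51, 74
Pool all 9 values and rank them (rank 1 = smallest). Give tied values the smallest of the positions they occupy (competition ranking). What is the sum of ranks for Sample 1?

12

Sorted (ascending): 38, 51, 51, 52, 60, 74, 74, 87, 89
The 2 values of 51 occupy positions 2–3 → each gets rank 2.
The 2 values of 74 occupy positions 6–7 → each gets rank 6.
Sample 1 values → pooled ranks: 74→6, 38→1, 60→5
Rank sum = 6 + 1 + 5 = 12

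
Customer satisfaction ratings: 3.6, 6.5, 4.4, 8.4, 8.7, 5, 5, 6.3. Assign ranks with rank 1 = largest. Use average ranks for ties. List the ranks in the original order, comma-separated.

Sorted (descending): 8.7, 8.4, 6.5, 6.3, 5, 5, 4.4, 3.6
The 2 values of 5 occupy positions 5–6 → average rank (5+6)/2 = 5.5.

8, 3, 7, 2, 1, 5.5, 5.5, 4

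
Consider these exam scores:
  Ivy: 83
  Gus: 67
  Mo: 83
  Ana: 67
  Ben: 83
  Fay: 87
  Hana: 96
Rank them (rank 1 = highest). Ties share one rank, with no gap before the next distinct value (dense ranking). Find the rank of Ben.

Sorted (descending): 96, 87, 83, 83, 83, 67, 67
The 3 values of 83 share dense rank 3.
The 2 values of 67 share dense rank 4.
Remaining distinct values take the next consecutive integers.
Ben has value 83 → rank 3.

3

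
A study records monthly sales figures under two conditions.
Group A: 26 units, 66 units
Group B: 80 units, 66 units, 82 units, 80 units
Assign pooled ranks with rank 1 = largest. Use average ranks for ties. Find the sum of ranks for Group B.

Sorted (descending): 82, 80, 80, 66, 66, 26
The 2 values of 80 occupy positions 2–3 → average rank (2+3)/2 = 2.5.
The 2 values of 66 occupy positions 4–5 → average rank (4+5)/2 = 4.5.
Group B values → pooled ranks: 80→2.5, 66→4.5, 82→1, 80→2.5
Rank sum = 2.5 + 4.5 + 1 + 2.5 = 10.5

10.5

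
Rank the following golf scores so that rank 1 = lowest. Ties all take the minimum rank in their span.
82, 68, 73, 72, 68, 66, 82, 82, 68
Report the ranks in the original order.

Sorted (ascending): 66, 68, 68, 68, 72, 73, 82, 82, 82
The 3 values of 68 occupy positions 2–4 → each gets rank 2.
The 3 values of 82 occupy positions 7–9 → each gets rank 7.

7, 2, 6, 5, 2, 1, 7, 7, 2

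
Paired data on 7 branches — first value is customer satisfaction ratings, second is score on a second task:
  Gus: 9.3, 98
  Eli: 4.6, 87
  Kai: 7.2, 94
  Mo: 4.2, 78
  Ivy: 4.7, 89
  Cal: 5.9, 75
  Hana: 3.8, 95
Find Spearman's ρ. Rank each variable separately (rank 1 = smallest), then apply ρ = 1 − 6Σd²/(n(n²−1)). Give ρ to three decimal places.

Ranks of variable 1: 7, 3, 6, 2, 4, 5, 1
Ranks of variable 2: 7, 3, 5, 2, 4, 1, 6
d = r₁ − r₂: 0, 0, 1, 0, 0, 4, -5
d²: 0, 0, 1, 0, 0, 16, 25; Σd² = 42
ρ = 1 − 6·42/(7·48) = 1 − 252/336 = 0.250

0.250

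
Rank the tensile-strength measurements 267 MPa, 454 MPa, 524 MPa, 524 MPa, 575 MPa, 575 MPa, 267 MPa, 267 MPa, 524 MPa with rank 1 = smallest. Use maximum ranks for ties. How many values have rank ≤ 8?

7

Sorted (ascending): 267, 267, 267, 454, 524, 524, 524, 575, 575
The 3 values of 267 occupy positions 1–3 → each gets rank 3.
The 3 values of 524 occupy positions 5–7 → each gets rank 7.
The 2 values of 575 occupy positions 8–9 → each gets rank 9.
Ranks ≤ 8: {3, 3, 3, 4, 7, 7, 7} → 7 values.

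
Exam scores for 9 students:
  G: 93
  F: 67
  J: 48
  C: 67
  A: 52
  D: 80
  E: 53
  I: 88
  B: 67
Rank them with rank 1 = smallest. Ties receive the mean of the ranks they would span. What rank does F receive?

Sorted (ascending): 48, 52, 53, 67, 67, 67, 80, 88, 93
The 3 values of 67 occupy positions 4–6 → average rank 5.
F has value 67 → rank 5.

5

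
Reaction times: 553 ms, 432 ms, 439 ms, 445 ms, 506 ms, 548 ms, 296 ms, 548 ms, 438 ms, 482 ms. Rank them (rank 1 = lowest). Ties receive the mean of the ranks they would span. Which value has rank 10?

553

Sorted (ascending): 296, 432, 438, 439, 445, 482, 506, 548, 548, 553
The 2 values of 548 occupy positions 8–9 → average rank (8+9)/2 = 8.5.
Rank 10 → value 553.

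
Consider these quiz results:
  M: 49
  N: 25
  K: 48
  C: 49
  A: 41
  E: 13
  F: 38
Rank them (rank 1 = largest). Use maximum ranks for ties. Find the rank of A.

4

Sorted (descending): 49, 49, 48, 41, 38, 25, 13
The 2 values of 49 occupy positions 1–2 → each gets rank 2.
A has value 41 → rank 4.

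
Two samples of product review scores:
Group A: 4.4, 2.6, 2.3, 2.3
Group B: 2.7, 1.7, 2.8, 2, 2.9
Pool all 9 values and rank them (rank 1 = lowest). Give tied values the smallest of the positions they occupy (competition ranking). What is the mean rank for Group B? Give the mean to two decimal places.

Sorted (ascending): 1.7, 2, 2.3, 2.3, 2.6, 2.7, 2.8, 2.9, 4.4
The 2 values of 2.3 occupy positions 3–4 → each gets rank 3.
Group B values → pooled ranks: 2.7→6, 1.7→1, 2.8→7, 2→2, 2.9→8
Mean rank = (6 + 1 + 7 + 2 + 8) / 5 = 4.80

4.80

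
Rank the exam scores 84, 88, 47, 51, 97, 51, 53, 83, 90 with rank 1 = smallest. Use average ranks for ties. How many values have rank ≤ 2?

1

Sorted (ascending): 47, 51, 51, 53, 83, 84, 88, 90, 97
The 2 values of 51 occupy positions 2–3 → average rank (2+3)/2 = 2.5.
Ranks ≤ 2: {1} → 1 value.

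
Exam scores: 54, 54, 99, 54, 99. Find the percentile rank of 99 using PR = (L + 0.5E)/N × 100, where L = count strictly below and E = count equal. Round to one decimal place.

N = 5.
Strictly below 99: 3. Equal to 99: 2.
PR = (3 + 0.5·2)/5 × 100 = 80.0

80.0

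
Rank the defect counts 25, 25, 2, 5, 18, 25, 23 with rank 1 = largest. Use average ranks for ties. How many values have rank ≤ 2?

Sorted (descending): 25, 25, 25, 23, 18, 5, 2
The 3 values of 25 occupy positions 1–3 → average rank 2.
Ranks ≤ 2: {2, 2, 2} → 3 values.

3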